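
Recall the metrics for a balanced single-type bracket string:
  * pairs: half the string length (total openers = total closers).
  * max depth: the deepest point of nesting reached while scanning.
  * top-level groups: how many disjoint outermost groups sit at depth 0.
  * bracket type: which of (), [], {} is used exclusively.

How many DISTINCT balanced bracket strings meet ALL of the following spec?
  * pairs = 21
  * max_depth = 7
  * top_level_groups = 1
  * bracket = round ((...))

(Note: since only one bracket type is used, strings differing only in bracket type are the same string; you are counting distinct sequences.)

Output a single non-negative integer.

Answer: 1567159901

Derivation:
Spec: pairs=21 depth=7 groups=1
Count(depth <= 7) = 3392317952
Count(depth <= 6) = 1825158051
Count(depth == 7) = 3392317952 - 1825158051 = 1567159901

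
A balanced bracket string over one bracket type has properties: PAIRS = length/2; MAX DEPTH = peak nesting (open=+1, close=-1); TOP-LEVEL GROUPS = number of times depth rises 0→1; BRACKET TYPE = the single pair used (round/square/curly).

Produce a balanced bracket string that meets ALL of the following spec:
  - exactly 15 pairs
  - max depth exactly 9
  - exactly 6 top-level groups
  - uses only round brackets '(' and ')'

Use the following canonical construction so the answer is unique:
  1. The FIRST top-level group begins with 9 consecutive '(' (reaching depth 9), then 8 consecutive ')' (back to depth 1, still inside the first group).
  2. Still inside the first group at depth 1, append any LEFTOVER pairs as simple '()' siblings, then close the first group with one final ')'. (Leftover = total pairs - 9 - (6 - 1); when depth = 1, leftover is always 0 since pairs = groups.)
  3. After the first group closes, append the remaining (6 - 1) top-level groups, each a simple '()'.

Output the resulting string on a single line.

Answer: ((((((((())))))))())()()()()()

Derivation:
Spec: pairs=15 depth=9 groups=6
Leftover pairs = 15 - 9 - (6-1) = 1
First group: deep chain of depth 9 + 1 sibling pairs
Remaining 5 groups: simple '()' each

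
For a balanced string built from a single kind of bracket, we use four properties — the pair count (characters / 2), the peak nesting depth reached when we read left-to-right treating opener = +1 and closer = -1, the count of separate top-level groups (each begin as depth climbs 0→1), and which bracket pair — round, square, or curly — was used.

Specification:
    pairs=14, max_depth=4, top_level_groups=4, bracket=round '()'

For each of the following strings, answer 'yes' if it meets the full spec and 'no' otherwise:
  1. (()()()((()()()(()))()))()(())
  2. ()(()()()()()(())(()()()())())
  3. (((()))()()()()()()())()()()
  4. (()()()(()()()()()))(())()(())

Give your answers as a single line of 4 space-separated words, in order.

String 1 '(()()()((()()()(()))()))()(())': depth seq [1 2 1 2 1 2 1 2 3 4 3 4 3 4 3 4 5 4 3 2 3 2 1 0 1 0 1 2 1 0]
  -> pairs=15 depth=5 groups=3 -> no
String 2 '()(()()()()()(())(()()()())())': depth seq [1 0 1 2 1 2 1 2 1 2 1 2 1 2 3 2 1 2 3 2 3 2 3 2 3 2 1 2 1 0]
  -> pairs=15 depth=3 groups=2 -> no
String 3 '(((()))()()()()()()())()()()': depth seq [1 2 3 4 3 2 1 2 1 2 1 2 1 2 1 2 1 2 1 2 1 0 1 0 1 0 1 0]
  -> pairs=14 depth=4 groups=4 -> yes
String 4 '(()()()(()()()()()))(())()(())': depth seq [1 2 1 2 1 2 1 2 3 2 3 2 3 2 3 2 3 2 1 0 1 2 1 0 1 0 1 2 1 0]
  -> pairs=15 depth=3 groups=4 -> no

Answer: no no yes no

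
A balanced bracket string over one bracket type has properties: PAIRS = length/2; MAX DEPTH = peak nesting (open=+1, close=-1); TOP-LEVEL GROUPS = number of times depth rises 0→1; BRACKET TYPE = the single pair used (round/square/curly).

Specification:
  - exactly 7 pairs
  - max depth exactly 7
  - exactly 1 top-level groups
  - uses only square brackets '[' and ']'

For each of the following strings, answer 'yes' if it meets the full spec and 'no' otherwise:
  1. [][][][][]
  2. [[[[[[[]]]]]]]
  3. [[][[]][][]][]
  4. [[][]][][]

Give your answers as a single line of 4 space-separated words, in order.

String 1 '[][][][][]': depth seq [1 0 1 0 1 0 1 0 1 0]
  -> pairs=5 depth=1 groups=5 -> no
String 2 '[[[[[[[]]]]]]]': depth seq [1 2 3 4 5 6 7 6 5 4 3 2 1 0]
  -> pairs=7 depth=7 groups=1 -> yes
String 3 '[[][[]][][]][]': depth seq [1 2 1 2 3 2 1 2 1 2 1 0 1 0]
  -> pairs=7 depth=3 groups=2 -> no
String 4 '[[][]][][]': depth seq [1 2 1 2 1 0 1 0 1 0]
  -> pairs=5 depth=2 groups=3 -> no

Answer: no yes no no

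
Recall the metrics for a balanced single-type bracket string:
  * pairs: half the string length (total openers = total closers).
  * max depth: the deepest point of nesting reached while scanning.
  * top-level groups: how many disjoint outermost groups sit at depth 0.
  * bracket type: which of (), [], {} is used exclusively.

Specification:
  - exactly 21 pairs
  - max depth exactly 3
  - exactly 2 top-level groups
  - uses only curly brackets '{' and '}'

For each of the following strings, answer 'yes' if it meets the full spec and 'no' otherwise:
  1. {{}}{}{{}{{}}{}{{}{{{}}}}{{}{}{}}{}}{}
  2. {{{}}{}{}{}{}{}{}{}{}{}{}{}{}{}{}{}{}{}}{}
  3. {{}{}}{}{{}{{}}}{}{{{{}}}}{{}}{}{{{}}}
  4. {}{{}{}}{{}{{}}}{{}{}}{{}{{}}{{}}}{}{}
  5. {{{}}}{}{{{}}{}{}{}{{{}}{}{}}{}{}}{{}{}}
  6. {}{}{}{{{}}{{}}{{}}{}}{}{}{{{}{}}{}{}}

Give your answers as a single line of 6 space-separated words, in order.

String 1 '{{}}{}{{}{{}}{}{{}{{{}}}}{{}{}{}}{}}{}': depth seq [1 2 1 0 1 0 1 2 1 2 3 2 1 2 1 2 3 2 3 4 5 4 3 2 1 2 3 2 3 2 3 2 1 2 1 0 1 0]
  -> pairs=19 depth=5 groups=4 -> no
String 2 '{{{}}{}{}{}{}{}{}{}{}{}{}{}{}{}{}{}{}{}}{}': depth seq [1 2 3 2 1 2 1 2 1 2 1 2 1 2 1 2 1 2 1 2 1 2 1 2 1 2 1 2 1 2 1 2 1 2 1 2 1 2 1 0 1 0]
  -> pairs=21 depth=3 groups=2 -> yes
String 3 '{{}{}}{}{{}{{}}}{}{{{{}}}}{{}}{}{{{}}}': depth seq [1 2 1 2 1 0 1 0 1 2 1 2 3 2 1 0 1 0 1 2 3 4 3 2 1 0 1 2 1 0 1 0 1 2 3 2 1 0]
  -> pairs=19 depth=4 groups=8 -> no
String 4 '{}{{}{}}{{}{{}}}{{}{}}{{}{{}}{{}}}{}{}': depth seq [1 0 1 2 1 2 1 0 1 2 1 2 3 2 1 0 1 2 1 2 1 0 1 2 1 2 3 2 1 2 3 2 1 0 1 0 1 0]
  -> pairs=19 depth=3 groups=7 -> no
String 5 '{{{}}}{}{{{}}{}{}{}{{{}}{}{}}{}{}}{{}{}}': depth seq [1 2 3 2 1 0 1 0 1 2 3 2 1 2 1 2 1 2 1 2 3 4 3 2 3 2 3 2 1 2 1 2 1 0 1 2 1 2 1 0]
  -> pairs=20 depth=4 groups=4 -> no
String 6 '{}{}{}{{{}}{{}}{{}}{}}{}{}{{{}{}}{}{}}': depth seq [1 0 1 0 1 0 1 2 3 2 1 2 3 2 1 2 3 2 1 2 1 0 1 0 1 0 1 2 3 2 3 2 1 2 1 2 1 0]
  -> pairs=19 depth=3 groups=7 -> no

Answer: no yes no no no no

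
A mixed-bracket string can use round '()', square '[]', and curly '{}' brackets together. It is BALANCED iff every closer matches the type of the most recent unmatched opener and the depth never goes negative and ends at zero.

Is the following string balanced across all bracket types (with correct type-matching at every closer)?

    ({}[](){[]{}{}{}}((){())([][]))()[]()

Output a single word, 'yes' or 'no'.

Answer: no

Derivation:
pos 0: push '('; stack = (
pos 1: push '{'; stack = ({
pos 2: '}' matches '{'; pop; stack = (
pos 3: push '['; stack = ([
pos 4: ']' matches '['; pop; stack = (
pos 5: push '('; stack = ((
pos 6: ')' matches '('; pop; stack = (
pos 7: push '{'; stack = ({
pos 8: push '['; stack = ({[
pos 9: ']' matches '['; pop; stack = ({
pos 10: push '{'; stack = ({{
pos 11: '}' matches '{'; pop; stack = ({
pos 12: push '{'; stack = ({{
pos 13: '}' matches '{'; pop; stack = ({
pos 14: push '{'; stack = ({{
pos 15: '}' matches '{'; pop; stack = ({
pos 16: '}' matches '{'; pop; stack = (
pos 17: push '('; stack = ((
pos 18: push '('; stack = (((
pos 19: ')' matches '('; pop; stack = ((
pos 20: push '{'; stack = (({
pos 21: push '('; stack = (({(
pos 22: ')' matches '('; pop; stack = (({
pos 23: saw closer ')' but top of stack is '{' (expected '}') → INVALID
Verdict: type mismatch at position 23: ')' closes '{' → no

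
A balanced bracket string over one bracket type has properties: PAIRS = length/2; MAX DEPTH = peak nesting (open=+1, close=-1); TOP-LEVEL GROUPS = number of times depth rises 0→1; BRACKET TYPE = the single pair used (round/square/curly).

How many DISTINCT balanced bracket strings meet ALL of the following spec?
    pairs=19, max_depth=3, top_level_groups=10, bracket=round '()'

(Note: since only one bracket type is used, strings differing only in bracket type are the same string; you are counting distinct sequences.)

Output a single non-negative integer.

Answer: 981870

Derivation:
Spec: pairs=19 depth=3 groups=10
Count(depth <= 3) = 1030490
Count(depth <= 2) = 48620
Count(depth == 3) = 1030490 - 48620 = 981870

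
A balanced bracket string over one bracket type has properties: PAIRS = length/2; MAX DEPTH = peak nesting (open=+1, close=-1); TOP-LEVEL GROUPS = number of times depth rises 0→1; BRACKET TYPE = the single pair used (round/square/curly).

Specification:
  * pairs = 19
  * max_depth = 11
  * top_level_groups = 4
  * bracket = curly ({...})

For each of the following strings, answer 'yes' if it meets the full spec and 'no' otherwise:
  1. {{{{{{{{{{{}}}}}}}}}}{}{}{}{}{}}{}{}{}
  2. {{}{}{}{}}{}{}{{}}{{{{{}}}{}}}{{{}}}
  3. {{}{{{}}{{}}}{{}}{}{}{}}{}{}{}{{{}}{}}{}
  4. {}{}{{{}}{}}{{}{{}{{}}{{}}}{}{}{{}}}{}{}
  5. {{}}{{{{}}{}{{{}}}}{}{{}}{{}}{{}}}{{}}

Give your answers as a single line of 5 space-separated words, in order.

String 1 '{{{{{{{{{{{}}}}}}}}}}{}{}{}{}{}}{}{}{}': depth seq [1 2 3 4 5 6 7 8 9 10 11 10 9 8 7 6 5 4 3 2 1 2 1 2 1 2 1 2 1 2 1 0 1 0 1 0 1 0]
  -> pairs=19 depth=11 groups=4 -> yes
String 2 '{{}{}{}{}}{}{}{{}}{{{{{}}}{}}}{{{}}}': depth seq [1 2 1 2 1 2 1 2 1 0 1 0 1 0 1 2 1 0 1 2 3 4 5 4 3 2 3 2 1 0 1 2 3 2 1 0]
  -> pairs=18 depth=5 groups=6 -> no
String 3 '{{}{{{}}{{}}}{{}}{}{}{}}{}{}{}{{{}}{}}{}': depth seq [1 2 1 2 3 4 3 2 3 4 3 2 1 2 3 2 1 2 1 2 1 2 1 0 1 0 1 0 1 0 1 2 3 2 1 2 1 0 1 0]
  -> pairs=20 depth=4 groups=6 -> no
String 4 '{}{}{{{}}{}}{{}{{}{{}}{{}}}{}{}{{}}}{}{}': depth seq [1 0 1 0 1 2 3 2 1 2 1 0 1 2 1 2 3 2 3 4 3 2 3 4 3 2 1 2 1 2 1 2 3 2 1 0 1 0 1 0]
  -> pairs=20 depth=4 groups=6 -> no
String 5 '{{}}{{{{}}{}{{{}}}}{}{{}}{{}}{{}}}{{}}': depth seq [1 2 1 0 1 2 3 4 3 2 3 2 3 4 5 4 3 2 1 2 1 2 3 2 1 2 3 2 1 2 3 2 1 0 1 2 1 0]
  -> pairs=19 depth=5 groups=3 -> no

Answer: yes no no no no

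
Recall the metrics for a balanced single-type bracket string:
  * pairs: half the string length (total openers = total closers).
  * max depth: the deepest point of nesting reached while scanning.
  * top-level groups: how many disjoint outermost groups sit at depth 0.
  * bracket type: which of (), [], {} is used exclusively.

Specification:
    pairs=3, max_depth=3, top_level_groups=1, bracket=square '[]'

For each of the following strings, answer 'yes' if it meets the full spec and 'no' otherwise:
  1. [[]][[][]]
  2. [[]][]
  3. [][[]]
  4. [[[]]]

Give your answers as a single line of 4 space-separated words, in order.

Answer: no no no yes

Derivation:
String 1 '[[]][[][]]': depth seq [1 2 1 0 1 2 1 2 1 0]
  -> pairs=5 depth=2 groups=2 -> no
String 2 '[[]][]': depth seq [1 2 1 0 1 0]
  -> pairs=3 depth=2 groups=2 -> no
String 3 '[][[]]': depth seq [1 0 1 2 1 0]
  -> pairs=3 depth=2 groups=2 -> no
String 4 '[[[]]]': depth seq [1 2 3 2 1 0]
  -> pairs=3 depth=3 groups=1 -> yes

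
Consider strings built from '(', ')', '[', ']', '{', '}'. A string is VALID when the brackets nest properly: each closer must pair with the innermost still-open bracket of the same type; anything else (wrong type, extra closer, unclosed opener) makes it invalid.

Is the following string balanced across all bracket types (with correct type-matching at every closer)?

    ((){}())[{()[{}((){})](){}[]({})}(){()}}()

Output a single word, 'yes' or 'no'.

Answer: no

Derivation:
pos 0: push '('; stack = (
pos 1: push '('; stack = ((
pos 2: ')' matches '('; pop; stack = (
pos 3: push '{'; stack = ({
pos 4: '}' matches '{'; pop; stack = (
pos 5: push '('; stack = ((
pos 6: ')' matches '('; pop; stack = (
pos 7: ')' matches '('; pop; stack = (empty)
pos 8: push '['; stack = [
pos 9: push '{'; stack = [{
pos 10: push '('; stack = [{(
pos 11: ')' matches '('; pop; stack = [{
pos 12: push '['; stack = [{[
pos 13: push '{'; stack = [{[{
pos 14: '}' matches '{'; pop; stack = [{[
pos 15: push '('; stack = [{[(
pos 16: push '('; stack = [{[((
pos 17: ')' matches '('; pop; stack = [{[(
pos 18: push '{'; stack = [{[({
pos 19: '}' matches '{'; pop; stack = [{[(
pos 20: ')' matches '('; pop; stack = [{[
pos 21: ']' matches '['; pop; stack = [{
pos 22: push '('; stack = [{(
pos 23: ')' matches '('; pop; stack = [{
pos 24: push '{'; stack = [{{
pos 25: '}' matches '{'; pop; stack = [{
pos 26: push '['; stack = [{[
pos 27: ']' matches '['; pop; stack = [{
pos 28: push '('; stack = [{(
pos 29: push '{'; stack = [{({
pos 30: '}' matches '{'; pop; stack = [{(
pos 31: ')' matches '('; pop; stack = [{
pos 32: '}' matches '{'; pop; stack = [
pos 33: push '('; stack = [(
pos 34: ')' matches '('; pop; stack = [
pos 35: push '{'; stack = [{
pos 36: push '('; stack = [{(
pos 37: ')' matches '('; pop; stack = [{
pos 38: '}' matches '{'; pop; stack = [
pos 39: saw closer '}' but top of stack is '[' (expected ']') → INVALID
Verdict: type mismatch at position 39: '}' closes '[' → no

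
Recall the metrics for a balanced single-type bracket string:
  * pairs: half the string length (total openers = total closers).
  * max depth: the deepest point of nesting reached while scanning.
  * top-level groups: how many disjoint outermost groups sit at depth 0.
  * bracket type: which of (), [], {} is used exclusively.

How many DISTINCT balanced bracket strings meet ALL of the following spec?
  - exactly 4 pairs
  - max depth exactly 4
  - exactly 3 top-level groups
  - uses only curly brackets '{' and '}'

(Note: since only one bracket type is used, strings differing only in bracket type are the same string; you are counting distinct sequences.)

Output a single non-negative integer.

Spec: pairs=4 depth=4 groups=3
Count(depth <= 4) = 3
Count(depth <= 3) = 3
Count(depth == 4) = 3 - 3 = 0

Answer: 0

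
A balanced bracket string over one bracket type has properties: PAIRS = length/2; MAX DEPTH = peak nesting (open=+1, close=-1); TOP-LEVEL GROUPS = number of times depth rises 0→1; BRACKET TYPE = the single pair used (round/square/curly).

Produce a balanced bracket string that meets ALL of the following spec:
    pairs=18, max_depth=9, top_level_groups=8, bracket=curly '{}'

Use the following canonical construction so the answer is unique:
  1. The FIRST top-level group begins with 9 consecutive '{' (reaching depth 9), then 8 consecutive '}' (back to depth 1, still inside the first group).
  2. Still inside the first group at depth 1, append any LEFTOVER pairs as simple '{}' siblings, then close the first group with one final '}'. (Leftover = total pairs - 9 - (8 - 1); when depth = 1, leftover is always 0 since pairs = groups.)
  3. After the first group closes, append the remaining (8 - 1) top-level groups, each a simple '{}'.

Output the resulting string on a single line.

Spec: pairs=18 depth=9 groups=8
Leftover pairs = 18 - 9 - (8-1) = 2
First group: deep chain of depth 9 + 2 sibling pairs
Remaining 7 groups: simple '{}' each

Answer: {{{{{{{{{}}}}}}}}{}{}}{}{}{}{}{}{}{}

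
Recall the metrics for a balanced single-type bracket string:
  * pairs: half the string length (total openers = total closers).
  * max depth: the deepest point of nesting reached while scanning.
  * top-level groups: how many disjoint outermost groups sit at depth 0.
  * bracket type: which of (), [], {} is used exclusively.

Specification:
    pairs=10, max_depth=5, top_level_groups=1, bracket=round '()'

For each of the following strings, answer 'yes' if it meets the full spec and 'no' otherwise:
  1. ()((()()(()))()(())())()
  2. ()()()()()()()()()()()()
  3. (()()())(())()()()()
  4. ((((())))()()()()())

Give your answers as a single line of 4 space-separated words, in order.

Answer: no no no yes

Derivation:
String 1 '()((()()(()))()(())())()': depth seq [1 0 1 2 3 2 3 2 3 4 3 2 1 2 1 2 3 2 1 2 1 0 1 0]
  -> pairs=12 depth=4 groups=3 -> no
String 2 '()()()()()()()()()()()()': depth seq [1 0 1 0 1 0 1 0 1 0 1 0 1 0 1 0 1 0 1 0 1 0 1 0]
  -> pairs=12 depth=1 groups=12 -> no
String 3 '(()()())(())()()()()': depth seq [1 2 1 2 1 2 1 0 1 2 1 0 1 0 1 0 1 0 1 0]
  -> pairs=10 depth=2 groups=6 -> no
String 4 '((((())))()()()()())': depth seq [1 2 3 4 5 4 3 2 1 2 1 2 1 2 1 2 1 2 1 0]
  -> pairs=10 depth=5 groups=1 -> yes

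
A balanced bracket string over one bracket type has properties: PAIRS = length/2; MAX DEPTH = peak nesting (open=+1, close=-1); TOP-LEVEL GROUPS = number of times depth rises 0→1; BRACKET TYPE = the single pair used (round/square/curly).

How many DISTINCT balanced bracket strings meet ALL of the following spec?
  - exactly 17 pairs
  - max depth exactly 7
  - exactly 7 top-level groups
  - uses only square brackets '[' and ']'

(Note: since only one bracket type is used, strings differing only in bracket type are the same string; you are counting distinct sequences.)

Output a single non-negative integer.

Answer: 56693

Derivation:
Spec: pairs=17 depth=7 groups=7
Count(depth <= 7) = 2173353
Count(depth <= 6) = 2116660
Count(depth == 7) = 2173353 - 2116660 = 56693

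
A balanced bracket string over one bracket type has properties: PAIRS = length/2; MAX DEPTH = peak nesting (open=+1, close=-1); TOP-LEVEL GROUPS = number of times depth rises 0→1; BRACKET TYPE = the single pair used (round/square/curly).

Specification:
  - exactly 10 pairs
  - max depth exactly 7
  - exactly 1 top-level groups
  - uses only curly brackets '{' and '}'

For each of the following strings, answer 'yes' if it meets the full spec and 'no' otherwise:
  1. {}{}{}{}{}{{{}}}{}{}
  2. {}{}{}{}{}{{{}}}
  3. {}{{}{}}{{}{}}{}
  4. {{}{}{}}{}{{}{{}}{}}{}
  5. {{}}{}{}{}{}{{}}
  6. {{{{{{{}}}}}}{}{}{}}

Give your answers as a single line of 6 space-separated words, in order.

String 1 '{}{}{}{}{}{{{}}}{}{}': depth seq [1 0 1 0 1 0 1 0 1 0 1 2 3 2 1 0 1 0 1 0]
  -> pairs=10 depth=3 groups=8 -> no
String 2 '{}{}{}{}{}{{{}}}': depth seq [1 0 1 0 1 0 1 0 1 0 1 2 3 2 1 0]
  -> pairs=8 depth=3 groups=6 -> no
String 3 '{}{{}{}}{{}{}}{}': depth seq [1 0 1 2 1 2 1 0 1 2 1 2 1 0 1 0]
  -> pairs=8 depth=2 groups=4 -> no
String 4 '{{}{}{}}{}{{}{{}}{}}{}': depth seq [1 2 1 2 1 2 1 0 1 0 1 2 1 2 3 2 1 2 1 0 1 0]
  -> pairs=11 depth=3 groups=4 -> no
String 5 '{{}}{}{}{}{}{{}}': depth seq [1 2 1 0 1 0 1 0 1 0 1 0 1 2 1 0]
  -> pairs=8 depth=2 groups=6 -> no
String 6 '{{{{{{{}}}}}}{}{}{}}': depth seq [1 2 3 4 5 6 7 6 5 4 3 2 1 2 1 2 1 2 1 0]
  -> pairs=10 depth=7 groups=1 -> yes

Answer: no no no no no yes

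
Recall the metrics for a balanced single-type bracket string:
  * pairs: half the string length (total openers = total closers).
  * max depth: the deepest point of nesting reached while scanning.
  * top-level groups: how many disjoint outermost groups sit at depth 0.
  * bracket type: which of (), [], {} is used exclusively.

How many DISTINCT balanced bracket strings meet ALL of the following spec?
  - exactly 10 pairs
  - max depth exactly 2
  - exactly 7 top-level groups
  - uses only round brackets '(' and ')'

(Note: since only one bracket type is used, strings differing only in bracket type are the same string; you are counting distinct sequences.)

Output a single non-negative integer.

Spec: pairs=10 depth=2 groups=7
Count(depth <= 2) = 84
Count(depth <= 1) = 0
Count(depth == 2) = 84 - 0 = 84

Answer: 84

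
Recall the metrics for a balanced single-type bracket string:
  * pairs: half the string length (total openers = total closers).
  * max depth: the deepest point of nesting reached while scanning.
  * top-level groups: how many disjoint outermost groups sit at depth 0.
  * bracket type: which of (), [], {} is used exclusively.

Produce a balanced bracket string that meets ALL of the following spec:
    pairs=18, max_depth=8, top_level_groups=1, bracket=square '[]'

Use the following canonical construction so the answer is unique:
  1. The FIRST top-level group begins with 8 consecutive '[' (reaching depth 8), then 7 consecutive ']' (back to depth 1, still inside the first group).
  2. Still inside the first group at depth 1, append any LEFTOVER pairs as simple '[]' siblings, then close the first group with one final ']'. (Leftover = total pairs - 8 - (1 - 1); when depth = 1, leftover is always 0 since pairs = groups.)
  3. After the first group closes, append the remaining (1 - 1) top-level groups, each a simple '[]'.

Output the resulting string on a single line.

Answer: [[[[[[[[]]]]]]][][][][][][][][][][]]

Derivation:
Spec: pairs=18 depth=8 groups=1
Leftover pairs = 18 - 8 - (1-1) = 10
First group: deep chain of depth 8 + 10 sibling pairs
Remaining 0 groups: simple '[]' each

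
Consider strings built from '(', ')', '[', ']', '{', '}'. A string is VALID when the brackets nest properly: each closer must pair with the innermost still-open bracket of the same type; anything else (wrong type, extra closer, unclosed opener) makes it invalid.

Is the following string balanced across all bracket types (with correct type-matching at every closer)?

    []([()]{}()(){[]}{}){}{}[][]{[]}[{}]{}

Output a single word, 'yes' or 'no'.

pos 0: push '['; stack = [
pos 1: ']' matches '['; pop; stack = (empty)
pos 2: push '('; stack = (
pos 3: push '['; stack = ([
pos 4: push '('; stack = ([(
pos 5: ')' matches '('; pop; stack = ([
pos 6: ']' matches '['; pop; stack = (
pos 7: push '{'; stack = ({
pos 8: '}' matches '{'; pop; stack = (
pos 9: push '('; stack = ((
pos 10: ')' matches '('; pop; stack = (
pos 11: push '('; stack = ((
pos 12: ')' matches '('; pop; stack = (
pos 13: push '{'; stack = ({
pos 14: push '['; stack = ({[
pos 15: ']' matches '['; pop; stack = ({
pos 16: '}' matches '{'; pop; stack = (
pos 17: push '{'; stack = ({
pos 18: '}' matches '{'; pop; stack = (
pos 19: ')' matches '('; pop; stack = (empty)
pos 20: push '{'; stack = {
pos 21: '}' matches '{'; pop; stack = (empty)
pos 22: push '{'; stack = {
pos 23: '}' matches '{'; pop; stack = (empty)
pos 24: push '['; stack = [
pos 25: ']' matches '['; pop; stack = (empty)
pos 26: push '['; stack = [
pos 27: ']' matches '['; pop; stack = (empty)
pos 28: push '{'; stack = {
pos 29: push '['; stack = {[
pos 30: ']' matches '['; pop; stack = {
pos 31: '}' matches '{'; pop; stack = (empty)
pos 32: push '['; stack = [
pos 33: push '{'; stack = [{
pos 34: '}' matches '{'; pop; stack = [
pos 35: ']' matches '['; pop; stack = (empty)
pos 36: push '{'; stack = {
pos 37: '}' matches '{'; pop; stack = (empty)
end: stack empty → VALID
Verdict: properly nested → yes

Answer: yes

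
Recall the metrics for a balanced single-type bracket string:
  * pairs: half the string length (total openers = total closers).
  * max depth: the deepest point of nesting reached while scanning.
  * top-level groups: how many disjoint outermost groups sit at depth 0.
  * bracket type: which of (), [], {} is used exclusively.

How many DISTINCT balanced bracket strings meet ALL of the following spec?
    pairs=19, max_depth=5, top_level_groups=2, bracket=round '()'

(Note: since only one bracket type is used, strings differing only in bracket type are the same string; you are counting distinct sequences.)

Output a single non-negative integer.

Answer: 87696844

Derivation:
Spec: pairs=19 depth=5 groups=2
Count(depth <= 5) = 111204034
Count(depth <= 4) = 23507190
Count(depth == 5) = 111204034 - 23507190 = 87696844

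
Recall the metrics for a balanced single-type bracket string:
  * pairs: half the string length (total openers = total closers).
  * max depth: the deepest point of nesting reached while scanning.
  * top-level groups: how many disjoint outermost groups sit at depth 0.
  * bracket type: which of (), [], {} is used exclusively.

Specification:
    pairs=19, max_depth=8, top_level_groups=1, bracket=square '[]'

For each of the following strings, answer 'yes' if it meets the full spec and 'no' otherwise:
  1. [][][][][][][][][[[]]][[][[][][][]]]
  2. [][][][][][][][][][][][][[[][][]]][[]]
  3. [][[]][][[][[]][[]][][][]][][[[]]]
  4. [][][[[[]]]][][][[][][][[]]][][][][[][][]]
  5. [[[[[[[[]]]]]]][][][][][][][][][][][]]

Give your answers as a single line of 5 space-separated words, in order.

Answer: no no no no yes

Derivation:
String 1 '[][][][][][][][][[[]]][[][[][][][]]]': depth seq [1 0 1 0 1 0 1 0 1 0 1 0 1 0 1 0 1 2 3 2 1 0 1 2 1 2 3 2 3 2 3 2 3 2 1 0]
  -> pairs=18 depth=3 groups=10 -> no
String 2 '[][][][][][][][][][][][][[[][][]]][[]]': depth seq [1 0 1 0 1 0 1 0 1 0 1 0 1 0 1 0 1 0 1 0 1 0 1 0 1 2 3 2 3 2 3 2 1 0 1 2 1 0]
  -> pairs=19 depth=3 groups=14 -> no
String 3 '[][[]][][[][[]][[]][][][]][][[[]]]': depth seq [1 0 1 2 1 0 1 0 1 2 1 2 3 2 1 2 3 2 1 2 1 2 1 2 1 0 1 0 1 2 3 2 1 0]
  -> pairs=17 depth=3 groups=6 -> no
String 4 '[][][[[[]]]][][][[][][][[]]][][][][[][][]]': depth seq [1 0 1 0 1 2 3 4 3 2 1 0 1 0 1 0 1 2 1 2 1 2 1 2 3 2 1 0 1 0 1 0 1 0 1 2 1 2 1 2 1 0]
  -> pairs=21 depth=4 groups=10 -> no
String 5 '[[[[[[[[]]]]]]][][][][][][][][][][][]]': depth seq [1 2 3 4 5 6 7 8 7 6 5 4 3 2 1 2 1 2 1 2 1 2 1 2 1 2 1 2 1 2 1 2 1 2 1 2 1 0]
  -> pairs=19 depth=8 groups=1 -> yes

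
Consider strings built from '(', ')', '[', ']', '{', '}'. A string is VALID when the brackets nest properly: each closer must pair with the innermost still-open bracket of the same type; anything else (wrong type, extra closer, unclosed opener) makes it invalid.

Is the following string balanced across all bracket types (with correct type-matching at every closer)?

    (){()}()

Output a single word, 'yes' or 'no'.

pos 0: push '('; stack = (
pos 1: ')' matches '('; pop; stack = (empty)
pos 2: push '{'; stack = {
pos 3: push '('; stack = {(
pos 4: ')' matches '('; pop; stack = {
pos 5: '}' matches '{'; pop; stack = (empty)
pos 6: push '('; stack = (
pos 7: ')' matches '('; pop; stack = (empty)
end: stack empty → VALID
Verdict: properly nested → yes

Answer: yes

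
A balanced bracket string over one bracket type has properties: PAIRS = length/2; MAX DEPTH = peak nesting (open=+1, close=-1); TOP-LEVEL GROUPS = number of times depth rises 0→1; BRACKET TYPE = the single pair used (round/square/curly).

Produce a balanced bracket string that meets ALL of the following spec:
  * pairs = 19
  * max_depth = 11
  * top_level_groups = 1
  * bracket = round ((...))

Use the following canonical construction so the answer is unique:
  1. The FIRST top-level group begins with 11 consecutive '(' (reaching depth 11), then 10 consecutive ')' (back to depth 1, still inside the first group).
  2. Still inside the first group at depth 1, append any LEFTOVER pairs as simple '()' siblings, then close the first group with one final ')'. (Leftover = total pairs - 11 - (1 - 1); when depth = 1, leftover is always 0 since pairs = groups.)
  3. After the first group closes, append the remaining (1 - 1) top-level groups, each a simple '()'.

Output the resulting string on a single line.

Spec: pairs=19 depth=11 groups=1
Leftover pairs = 19 - 11 - (1-1) = 8
First group: deep chain of depth 11 + 8 sibling pairs
Remaining 0 groups: simple '()' each

Answer: ((((((((((())))))))))()()()()()()()())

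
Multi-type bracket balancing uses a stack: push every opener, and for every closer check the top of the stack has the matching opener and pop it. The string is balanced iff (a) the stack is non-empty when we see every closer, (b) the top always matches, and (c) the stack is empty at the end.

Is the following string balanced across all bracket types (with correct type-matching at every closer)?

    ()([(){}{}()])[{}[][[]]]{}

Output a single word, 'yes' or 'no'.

pos 0: push '('; stack = (
pos 1: ')' matches '('; pop; stack = (empty)
pos 2: push '('; stack = (
pos 3: push '['; stack = ([
pos 4: push '('; stack = ([(
pos 5: ')' matches '('; pop; stack = ([
pos 6: push '{'; stack = ([{
pos 7: '}' matches '{'; pop; stack = ([
pos 8: push '{'; stack = ([{
pos 9: '}' matches '{'; pop; stack = ([
pos 10: push '('; stack = ([(
pos 11: ')' matches '('; pop; stack = ([
pos 12: ']' matches '['; pop; stack = (
pos 13: ')' matches '('; pop; stack = (empty)
pos 14: push '['; stack = [
pos 15: push '{'; stack = [{
pos 16: '}' matches '{'; pop; stack = [
pos 17: push '['; stack = [[
pos 18: ']' matches '['; pop; stack = [
pos 19: push '['; stack = [[
pos 20: push '['; stack = [[[
pos 21: ']' matches '['; pop; stack = [[
pos 22: ']' matches '['; pop; stack = [
pos 23: ']' matches '['; pop; stack = (empty)
pos 24: push '{'; stack = {
pos 25: '}' matches '{'; pop; stack = (empty)
end: stack empty → VALID
Verdict: properly nested → yes

Answer: yes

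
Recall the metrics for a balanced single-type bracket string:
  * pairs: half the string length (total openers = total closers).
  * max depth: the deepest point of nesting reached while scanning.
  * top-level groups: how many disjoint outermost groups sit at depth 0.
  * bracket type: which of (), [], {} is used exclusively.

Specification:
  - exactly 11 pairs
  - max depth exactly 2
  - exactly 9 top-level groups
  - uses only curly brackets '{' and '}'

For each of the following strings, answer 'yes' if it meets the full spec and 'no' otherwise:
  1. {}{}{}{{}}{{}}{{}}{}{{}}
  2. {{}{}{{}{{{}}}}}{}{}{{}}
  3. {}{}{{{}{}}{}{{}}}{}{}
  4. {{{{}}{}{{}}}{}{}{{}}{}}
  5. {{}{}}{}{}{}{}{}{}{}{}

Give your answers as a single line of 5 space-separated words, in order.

Answer: no no no no yes

Derivation:
String 1 '{}{}{}{{}}{{}}{{}}{}{{}}': depth seq [1 0 1 0 1 0 1 2 1 0 1 2 1 0 1 2 1 0 1 0 1 2 1 0]
  -> pairs=12 depth=2 groups=8 -> no
String 2 '{{}{}{{}{{{}}}}}{}{}{{}}': depth seq [1 2 1 2 1 2 3 2 3 4 5 4 3 2 1 0 1 0 1 0 1 2 1 0]
  -> pairs=12 depth=5 groups=4 -> no
String 3 '{}{}{{{}{}}{}{{}}}{}{}': depth seq [1 0 1 0 1 2 3 2 3 2 1 2 1 2 3 2 1 0 1 0 1 0]
  -> pairs=11 depth=3 groups=5 -> no
String 4 '{{{{}}{}{{}}}{}{}{{}}{}}': depth seq [1 2 3 4 3 2 3 2 3 4 3 2 1 2 1 2 1 2 3 2 1 2 1 0]
  -> pairs=12 depth=4 groups=1 -> no
String 5 '{{}{}}{}{}{}{}{}{}{}{}': depth seq [1 2 1 2 1 0 1 0 1 0 1 0 1 0 1 0 1 0 1 0 1 0]
  -> pairs=11 depth=2 groups=9 -> yes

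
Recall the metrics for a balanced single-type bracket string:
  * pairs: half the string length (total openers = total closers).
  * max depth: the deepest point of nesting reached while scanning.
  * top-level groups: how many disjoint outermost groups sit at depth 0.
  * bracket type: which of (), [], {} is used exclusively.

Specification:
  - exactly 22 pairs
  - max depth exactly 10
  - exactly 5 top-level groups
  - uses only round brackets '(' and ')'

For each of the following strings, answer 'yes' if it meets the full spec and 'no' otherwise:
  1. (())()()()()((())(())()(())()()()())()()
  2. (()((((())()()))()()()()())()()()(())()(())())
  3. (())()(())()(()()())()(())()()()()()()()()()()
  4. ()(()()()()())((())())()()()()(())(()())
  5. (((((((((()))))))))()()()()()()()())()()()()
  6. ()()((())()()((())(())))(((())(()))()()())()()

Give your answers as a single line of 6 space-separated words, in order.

Answer: no no no no yes no

Derivation:
String 1 '(())()()()()((())(())()(())()()()())()()': depth seq [1 2 1 0 1 0 1 0 1 0 1 0 1 2 3 2 1 2 3 2 1 2 1 2 3 2 1 2 1 2 1 2 1 2 1 0 1 0 1 0]
  -> pairs=20 depth=3 groups=8 -> no
String 2 '(()((((())()()))()()()()())()()()(())()(())())': depth seq [1 2 1 2 3 4 5 6 5 4 5 4 5 4 3 2 3 2 3 2 3 2 3 2 3 2 1 2 1 2 1 2 1 2 3 2 1 2 1 2 3 2 1 2 1 0]
  -> pairs=23 depth=6 groups=1 -> no
String 3 '(())()(())()(()()())()(())()()()()()()()()()()': depth seq [1 2 1 0 1 0 1 2 1 0 1 0 1 2 1 2 1 2 1 0 1 0 1 2 1 0 1 0 1 0 1 0 1 0 1 0 1 0 1 0 1 0 1 0 1 0]
  -> pairs=23 depth=2 groups=17 -> no
String 4 '()(()()()()())((())())()()()()(())(()())': depth seq [1 0 1 2 1 2 1 2 1 2 1 2 1 0 1 2 3 2 1 2 1 0 1 0 1 0 1 0 1 0 1 2 1 0 1 2 1 2 1 0]
  -> pairs=20 depth=3 groups=9 -> no
String 5 '(((((((((()))))))))()()()()()()()())()()()()': depth seq [1 2 3 4 5 6 7 8 9 10 9 8 7 6 5 4 3 2 1 2 1 2 1 2 1 2 1 2 1 2 1 2 1 2 1 0 1 0 1 0 1 0 1 0]
  -> pairs=22 depth=10 groups=5 -> yes
String 6 '()()((())()()((())(())))(((())(()))()()())()()': depth seq [1 0 1 0 1 2 3 2 1 2 1 2 1 2 3 4 3 2 3 4 3 2 1 0 1 2 3 4 3 2 3 4 3 2 1 2 1 2 1 2 1 0 1 0 1 0]
  -> pairs=23 depth=4 groups=6 -> no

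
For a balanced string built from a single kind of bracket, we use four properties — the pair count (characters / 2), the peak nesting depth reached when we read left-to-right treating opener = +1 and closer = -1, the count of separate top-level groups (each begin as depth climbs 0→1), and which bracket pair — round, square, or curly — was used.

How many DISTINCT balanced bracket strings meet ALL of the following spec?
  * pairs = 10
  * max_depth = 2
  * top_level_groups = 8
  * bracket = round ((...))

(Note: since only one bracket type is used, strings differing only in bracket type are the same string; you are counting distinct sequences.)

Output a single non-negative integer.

Spec: pairs=10 depth=2 groups=8
Count(depth <= 2) = 36
Count(depth <= 1) = 0
Count(depth == 2) = 36 - 0 = 36

Answer: 36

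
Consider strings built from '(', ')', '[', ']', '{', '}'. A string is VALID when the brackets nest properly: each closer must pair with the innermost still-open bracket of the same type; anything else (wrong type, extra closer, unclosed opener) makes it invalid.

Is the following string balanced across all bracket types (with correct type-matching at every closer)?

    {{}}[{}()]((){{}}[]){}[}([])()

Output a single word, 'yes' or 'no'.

pos 0: push '{'; stack = {
pos 1: push '{'; stack = {{
pos 2: '}' matches '{'; pop; stack = {
pos 3: '}' matches '{'; pop; stack = (empty)
pos 4: push '['; stack = [
pos 5: push '{'; stack = [{
pos 6: '}' matches '{'; pop; stack = [
pos 7: push '('; stack = [(
pos 8: ')' matches '('; pop; stack = [
pos 9: ']' matches '['; pop; stack = (empty)
pos 10: push '('; stack = (
pos 11: push '('; stack = ((
pos 12: ')' matches '('; pop; stack = (
pos 13: push '{'; stack = ({
pos 14: push '{'; stack = ({{
pos 15: '}' matches '{'; pop; stack = ({
pos 16: '}' matches '{'; pop; stack = (
pos 17: push '['; stack = ([
pos 18: ']' matches '['; pop; stack = (
pos 19: ')' matches '('; pop; stack = (empty)
pos 20: push '{'; stack = {
pos 21: '}' matches '{'; pop; stack = (empty)
pos 22: push '['; stack = [
pos 23: saw closer '}' but top of stack is '[' (expected ']') → INVALID
Verdict: type mismatch at position 23: '}' closes '[' → no

Answer: no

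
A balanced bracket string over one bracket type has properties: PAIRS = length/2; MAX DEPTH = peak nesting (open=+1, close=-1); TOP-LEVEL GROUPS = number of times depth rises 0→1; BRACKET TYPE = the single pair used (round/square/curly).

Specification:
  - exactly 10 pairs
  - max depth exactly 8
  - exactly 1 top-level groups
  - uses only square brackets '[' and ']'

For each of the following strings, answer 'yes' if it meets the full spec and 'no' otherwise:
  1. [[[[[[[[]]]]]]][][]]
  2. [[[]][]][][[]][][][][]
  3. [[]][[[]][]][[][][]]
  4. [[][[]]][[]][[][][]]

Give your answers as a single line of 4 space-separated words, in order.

Answer: yes no no no

Derivation:
String 1 '[[[[[[[[]]]]]]][][]]': depth seq [1 2 3 4 5 6 7 8 7 6 5 4 3 2 1 2 1 2 1 0]
  -> pairs=10 depth=8 groups=1 -> yes
String 2 '[[[]][]][][[]][][][][]': depth seq [1 2 3 2 1 2 1 0 1 0 1 2 1 0 1 0 1 0 1 0 1 0]
  -> pairs=11 depth=3 groups=7 -> no
String 3 '[[]][[[]][]][[][][]]': depth seq [1 2 1 0 1 2 3 2 1 2 1 0 1 2 1 2 1 2 1 0]
  -> pairs=10 depth=3 groups=3 -> no
String 4 '[[][[]]][[]][[][][]]': depth seq [1 2 1 2 3 2 1 0 1 2 1 0 1 2 1 2 1 2 1 0]
  -> pairs=10 depth=3 groups=3 -> no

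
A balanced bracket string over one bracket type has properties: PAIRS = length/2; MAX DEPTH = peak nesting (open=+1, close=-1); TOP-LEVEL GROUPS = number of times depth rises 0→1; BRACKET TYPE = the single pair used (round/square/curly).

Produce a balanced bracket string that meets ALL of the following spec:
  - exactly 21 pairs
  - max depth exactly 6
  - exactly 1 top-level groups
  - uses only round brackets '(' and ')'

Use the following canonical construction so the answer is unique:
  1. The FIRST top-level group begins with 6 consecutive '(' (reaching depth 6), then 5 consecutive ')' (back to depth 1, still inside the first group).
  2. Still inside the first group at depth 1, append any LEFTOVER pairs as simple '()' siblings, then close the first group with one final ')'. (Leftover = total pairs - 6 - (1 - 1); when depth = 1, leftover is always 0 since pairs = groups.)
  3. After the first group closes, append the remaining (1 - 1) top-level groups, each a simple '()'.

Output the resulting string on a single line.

Answer: (((((()))))()()()()()()()()()()()()()()())

Derivation:
Spec: pairs=21 depth=6 groups=1
Leftover pairs = 21 - 6 - (1-1) = 15
First group: deep chain of depth 6 + 15 sibling pairs
Remaining 0 groups: simple '()' each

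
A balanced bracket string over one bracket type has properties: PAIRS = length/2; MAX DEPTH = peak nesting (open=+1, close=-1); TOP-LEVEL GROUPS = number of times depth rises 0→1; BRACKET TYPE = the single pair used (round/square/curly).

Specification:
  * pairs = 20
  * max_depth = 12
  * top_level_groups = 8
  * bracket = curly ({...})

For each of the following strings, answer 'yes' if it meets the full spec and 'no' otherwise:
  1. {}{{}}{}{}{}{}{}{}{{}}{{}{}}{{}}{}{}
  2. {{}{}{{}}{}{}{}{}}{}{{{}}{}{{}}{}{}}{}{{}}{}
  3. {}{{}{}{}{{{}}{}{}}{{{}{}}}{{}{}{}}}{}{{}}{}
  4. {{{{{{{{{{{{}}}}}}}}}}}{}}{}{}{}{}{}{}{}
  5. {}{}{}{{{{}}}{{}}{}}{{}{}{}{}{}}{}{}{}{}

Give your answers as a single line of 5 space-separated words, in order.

String 1 '{}{{}}{}{}{}{}{}{}{{}}{{}{}}{{}}{}{}': depth seq [1 0 1 2 1 0 1 0 1 0 1 0 1 0 1 0 1 0 1 2 1 0 1 2 1 2 1 0 1 2 1 0 1 0 1 0]
  -> pairs=18 depth=2 groups=13 -> no
String 2 '{{}{}{{}}{}{}{}{}}{}{{{}}{}{{}}{}{}}{}{{}}{}': depth seq [1 2 1 2 1 2 3 2 1 2 1 2 1 2 1 2 1 0 1 0 1 2 3 2 1 2 1 2 3 2 1 2 1 2 1 0 1 0 1 2 1 0 1 0]
  -> pairs=22 depth=3 groups=6 -> no
String 3 '{}{{}{}{}{{{}}{}{}}{{{}{}}}{{}{}{}}}{}{{}}{}': depth seq [1 0 1 2 1 2 1 2 1 2 3 4 3 2 3 2 3 2 1 2 3 4 3 4 3 2 1 2 3 2 3 2 3 2 1 0 1 0 1 2 1 0 1 0]
  -> pairs=22 depth=4 groups=5 -> no
String 4 '{{{{{{{{{{{{}}}}}}}}}}}{}}{}{}{}{}{}{}{}': depth seq [1 2 3 4 5 6 7 8 9 10 11 12 11 10 9 8 7 6 5 4 3 2 1 2 1 0 1 0 1 0 1 0 1 0 1 0 1 0 1 0]
  -> pairs=20 depth=12 groups=8 -> yes
String 5 '{}{}{}{{{{}}}{{}}{}}{{}{}{}{}{}}{}{}{}{}': depth seq [1 0 1 0 1 0 1 2 3 4 3 2 1 2 3 2 1 2 1 0 1 2 1 2 1 2 1 2 1 2 1 0 1 0 1 0 1 0 1 0]
  -> pairs=20 depth=4 groups=9 -> no

Answer: no no no yes no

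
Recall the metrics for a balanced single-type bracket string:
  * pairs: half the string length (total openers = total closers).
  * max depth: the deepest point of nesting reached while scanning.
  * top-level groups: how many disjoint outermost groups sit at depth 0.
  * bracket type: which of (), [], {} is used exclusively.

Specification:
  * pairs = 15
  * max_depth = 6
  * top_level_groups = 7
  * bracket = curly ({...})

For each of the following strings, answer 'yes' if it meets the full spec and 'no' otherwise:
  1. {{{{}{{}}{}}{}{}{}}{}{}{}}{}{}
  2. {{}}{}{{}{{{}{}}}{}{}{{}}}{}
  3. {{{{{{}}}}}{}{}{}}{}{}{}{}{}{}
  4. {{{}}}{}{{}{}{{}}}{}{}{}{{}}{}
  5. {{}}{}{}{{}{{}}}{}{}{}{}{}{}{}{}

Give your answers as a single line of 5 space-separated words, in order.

String 1 '{{{{}{{}}{}}{}{}{}}{}{}{}}{}{}': depth seq [1 2 3 4 3 4 5 4 3 4 3 2 3 2 3 2 3 2 1 2 1 2 1 2 1 0 1 0 1 0]
  -> pairs=15 depth=5 groups=3 -> no
String 2 '{{}}{}{{}{{{}{}}}{}{}{{}}}{}': depth seq [1 2 1 0 1 0 1 2 1 2 3 4 3 4 3 2 1 2 1 2 1 2 3 2 1 0 1 0]
  -> pairs=14 depth=4 groups=4 -> no
String 3 '{{{{{{}}}}}{}{}{}}{}{}{}{}{}{}': depth seq [1 2 3 4 5 6 5 4 3 2 1 2 1 2 1 2 1 0 1 0 1 0 1 0 1 0 1 0 1 0]
  -> pairs=15 depth=6 groups=7 -> yes
String 4 '{{{}}}{}{{}{}{{}}}{}{}{}{{}}{}': depth seq [1 2 3 2 1 0 1 0 1 2 1 2 1 2 3 2 1 0 1 0 1 0 1 0 1 2 1 0 1 0]
  -> pairs=15 depth=3 groups=8 -> no
String 5 '{{}}{}{}{{}{{}}}{}{}{}{}{}{}{}{}': depth seq [1 2 1 0 1 0 1 0 1 2 1 2 3 2 1 0 1 0 1 0 1 0 1 0 1 0 1 0 1 0 1 0]
  -> pairs=16 depth=3 groups=12 -> no

Answer: no no yes no no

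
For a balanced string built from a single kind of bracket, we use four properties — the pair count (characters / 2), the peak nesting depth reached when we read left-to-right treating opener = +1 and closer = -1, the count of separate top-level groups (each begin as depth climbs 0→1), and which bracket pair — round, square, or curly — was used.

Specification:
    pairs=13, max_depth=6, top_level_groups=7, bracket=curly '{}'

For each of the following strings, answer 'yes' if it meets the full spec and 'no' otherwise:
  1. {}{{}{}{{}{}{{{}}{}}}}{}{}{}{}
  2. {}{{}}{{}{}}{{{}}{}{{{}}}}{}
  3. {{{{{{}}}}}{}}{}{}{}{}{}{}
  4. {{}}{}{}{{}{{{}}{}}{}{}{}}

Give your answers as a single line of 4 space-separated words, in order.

Answer: no no yes no

Derivation:
String 1 '{}{{}{}{{}{}{{{}}{}}}}{}{}{}{}': depth seq [1 0 1 2 1 2 1 2 3 2 3 2 3 4 5 4 3 4 3 2 1 0 1 0 1 0 1 0 1 0]
  -> pairs=15 depth=5 groups=6 -> no
String 2 '{}{{}}{{}{}}{{{}}{}{{{}}}}{}': depth seq [1 0 1 2 1 0 1 2 1 2 1 0 1 2 3 2 1 2 1 2 3 4 3 2 1 0 1 0]
  -> pairs=14 depth=4 groups=5 -> no
String 3 '{{{{{{}}}}}{}}{}{}{}{}{}{}': depth seq [1 2 3 4 5 6 5 4 3 2 1 2 1 0 1 0 1 0 1 0 1 0 1 0 1 0]
  -> pairs=13 depth=6 groups=7 -> yes
String 4 '{{}}{}{}{{}{{{}}{}}{}{}{}}': depth seq [1 2 1 0 1 0 1 0 1 2 1 2 3 4 3 2 3 2 1 2 1 2 1 2 1 0]
  -> pairs=13 depth=4 groups=4 -> no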